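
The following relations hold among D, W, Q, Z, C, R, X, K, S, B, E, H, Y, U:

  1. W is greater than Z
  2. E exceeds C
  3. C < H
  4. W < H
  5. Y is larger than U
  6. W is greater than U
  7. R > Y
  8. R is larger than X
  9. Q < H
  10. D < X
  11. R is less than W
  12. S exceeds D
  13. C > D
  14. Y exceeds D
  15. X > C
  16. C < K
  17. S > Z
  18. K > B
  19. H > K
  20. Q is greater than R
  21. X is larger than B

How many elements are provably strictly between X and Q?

The relations place X below Q. An element lies strictly between them when it is forced above X and also forced below Q.
Above X: {R, W, H}. Below Q: {D, C, B, U, Y, R}.
Intersection: {R} — 1.

1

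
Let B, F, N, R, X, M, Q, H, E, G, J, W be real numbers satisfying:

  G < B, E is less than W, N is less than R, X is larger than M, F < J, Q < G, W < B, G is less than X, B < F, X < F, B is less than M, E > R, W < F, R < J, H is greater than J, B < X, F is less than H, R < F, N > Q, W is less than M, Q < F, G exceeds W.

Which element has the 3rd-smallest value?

R

The consecutive relations fix a unique order: Q < N < R < E < W < G < B < M < X < F < J < H.
Counting 3 from the smallest end gives R.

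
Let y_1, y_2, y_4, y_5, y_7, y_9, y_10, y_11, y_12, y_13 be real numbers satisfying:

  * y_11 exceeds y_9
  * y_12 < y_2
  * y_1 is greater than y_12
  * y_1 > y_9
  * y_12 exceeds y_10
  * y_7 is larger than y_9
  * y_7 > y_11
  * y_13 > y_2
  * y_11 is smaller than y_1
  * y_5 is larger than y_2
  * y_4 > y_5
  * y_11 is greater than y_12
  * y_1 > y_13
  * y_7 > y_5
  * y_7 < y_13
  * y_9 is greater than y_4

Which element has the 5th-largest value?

Piecing the relations together gives one ordering: y_10 < y_12 < y_2 < y_5 < y_4 < y_9 < y_11 < y_7 < y_13 < y_1.
Counting 5 from the largest end gives y_9.

y_9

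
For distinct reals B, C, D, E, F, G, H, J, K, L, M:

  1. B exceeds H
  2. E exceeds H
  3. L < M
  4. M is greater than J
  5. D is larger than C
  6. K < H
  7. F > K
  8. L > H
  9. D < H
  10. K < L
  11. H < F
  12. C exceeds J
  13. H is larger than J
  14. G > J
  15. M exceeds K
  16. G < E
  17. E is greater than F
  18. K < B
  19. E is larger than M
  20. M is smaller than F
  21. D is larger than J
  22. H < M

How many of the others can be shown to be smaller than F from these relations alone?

7

From F the given relations immediately reach K, H, M.
From those, J, D, L — 6 in total.
From those, C — 7 in total.
No other element is forced below F by the given relations, so the count is 7.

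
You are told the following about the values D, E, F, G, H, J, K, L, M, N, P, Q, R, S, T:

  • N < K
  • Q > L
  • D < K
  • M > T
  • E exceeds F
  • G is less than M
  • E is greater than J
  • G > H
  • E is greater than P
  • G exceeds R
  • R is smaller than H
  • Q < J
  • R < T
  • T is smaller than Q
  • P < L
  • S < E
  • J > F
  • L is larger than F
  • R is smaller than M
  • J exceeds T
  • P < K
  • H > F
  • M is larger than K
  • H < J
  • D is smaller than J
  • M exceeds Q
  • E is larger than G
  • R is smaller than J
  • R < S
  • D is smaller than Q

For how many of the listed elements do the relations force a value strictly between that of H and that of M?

1

The relations place H below M. An element lies strictly between them when it is forced above H and also forced below M.
Above H: {J, G, E}. Below M: {R, D, T, P, N, F, L, Q, K, G}.
Intersection: {G} — 1.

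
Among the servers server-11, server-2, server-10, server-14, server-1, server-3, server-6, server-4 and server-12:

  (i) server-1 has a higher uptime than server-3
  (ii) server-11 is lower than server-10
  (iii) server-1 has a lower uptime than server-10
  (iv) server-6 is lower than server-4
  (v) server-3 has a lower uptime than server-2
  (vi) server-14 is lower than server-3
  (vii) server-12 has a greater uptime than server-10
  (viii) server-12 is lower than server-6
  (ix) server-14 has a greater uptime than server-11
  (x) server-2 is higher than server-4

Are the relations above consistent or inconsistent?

The single ordering server-11 < server-14 < server-3 < server-1 < server-10 < server-12 < server-6 < server-4 < server-2 satisfies every listed relation, so no contradiction arises.

consistent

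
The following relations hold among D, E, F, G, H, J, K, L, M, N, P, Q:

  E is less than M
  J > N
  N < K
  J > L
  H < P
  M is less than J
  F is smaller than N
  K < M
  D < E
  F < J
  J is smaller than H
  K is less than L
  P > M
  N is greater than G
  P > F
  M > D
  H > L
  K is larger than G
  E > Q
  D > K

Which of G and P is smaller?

G

Chaining the given relations: G < K < D < E < M < J < H < P.
So G < P; G is the smaller of the two.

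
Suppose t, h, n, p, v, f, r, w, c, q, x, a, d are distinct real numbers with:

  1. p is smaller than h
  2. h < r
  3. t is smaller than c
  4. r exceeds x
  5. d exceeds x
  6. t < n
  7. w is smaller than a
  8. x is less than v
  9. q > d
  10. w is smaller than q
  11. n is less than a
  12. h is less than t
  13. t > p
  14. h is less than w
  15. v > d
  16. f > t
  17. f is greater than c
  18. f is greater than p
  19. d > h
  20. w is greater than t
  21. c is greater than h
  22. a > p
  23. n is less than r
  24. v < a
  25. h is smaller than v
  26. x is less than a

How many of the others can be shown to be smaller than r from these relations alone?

5

The elements the relations force below r are p, h, x, t, n — no chain reaches any other.
That is 5.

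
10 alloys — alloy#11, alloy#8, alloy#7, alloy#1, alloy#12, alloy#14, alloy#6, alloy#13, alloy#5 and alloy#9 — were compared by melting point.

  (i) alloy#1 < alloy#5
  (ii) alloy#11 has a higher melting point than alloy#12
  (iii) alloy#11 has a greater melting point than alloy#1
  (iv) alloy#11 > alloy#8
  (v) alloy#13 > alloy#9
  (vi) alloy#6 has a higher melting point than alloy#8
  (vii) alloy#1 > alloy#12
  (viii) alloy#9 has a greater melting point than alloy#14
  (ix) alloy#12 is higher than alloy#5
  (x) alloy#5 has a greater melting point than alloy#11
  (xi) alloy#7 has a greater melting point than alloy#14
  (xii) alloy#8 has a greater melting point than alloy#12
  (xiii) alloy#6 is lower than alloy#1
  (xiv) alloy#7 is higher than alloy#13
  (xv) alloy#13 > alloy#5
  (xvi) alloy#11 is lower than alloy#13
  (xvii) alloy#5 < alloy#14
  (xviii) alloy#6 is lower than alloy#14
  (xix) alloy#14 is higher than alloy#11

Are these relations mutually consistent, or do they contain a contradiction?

inconsistent

We have alloy#5 < alloy#12 stated directly, yet also alloy#12 < alloy#8 < alloy#6 < alloy#1 < alloy#11 < alloy#5 by chaining the others — so alloy#12 < alloy#5. Contradiction.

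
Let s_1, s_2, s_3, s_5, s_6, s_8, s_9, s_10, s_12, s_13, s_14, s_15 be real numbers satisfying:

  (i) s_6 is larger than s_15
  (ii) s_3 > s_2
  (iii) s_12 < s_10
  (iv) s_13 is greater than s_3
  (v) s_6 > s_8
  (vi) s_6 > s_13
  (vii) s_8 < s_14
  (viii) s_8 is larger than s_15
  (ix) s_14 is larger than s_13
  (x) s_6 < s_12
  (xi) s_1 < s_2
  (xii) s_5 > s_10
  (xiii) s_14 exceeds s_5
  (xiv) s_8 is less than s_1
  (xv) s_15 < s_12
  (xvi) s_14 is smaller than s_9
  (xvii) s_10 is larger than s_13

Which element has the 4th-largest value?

Chaining the given pairs: s_15 < s_8 < s_1 < s_2 < s_3 < s_13 < s_6 < s_12 < s_10 < s_5 < s_14 < s_9.
The 4th largest is s_10.

s_10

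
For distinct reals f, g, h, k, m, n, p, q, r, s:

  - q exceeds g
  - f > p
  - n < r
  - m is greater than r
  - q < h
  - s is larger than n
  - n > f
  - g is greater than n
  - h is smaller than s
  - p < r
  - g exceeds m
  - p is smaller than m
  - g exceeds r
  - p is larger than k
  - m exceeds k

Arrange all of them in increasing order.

Each adjacent pair is fixed by a given relation: k < p; p < f; f < n; n < r; r < m; m < g; g < q; q < h; h < s. Chaining them end to end gives the full order.

k < p < f < n < r < m < g < q < h < s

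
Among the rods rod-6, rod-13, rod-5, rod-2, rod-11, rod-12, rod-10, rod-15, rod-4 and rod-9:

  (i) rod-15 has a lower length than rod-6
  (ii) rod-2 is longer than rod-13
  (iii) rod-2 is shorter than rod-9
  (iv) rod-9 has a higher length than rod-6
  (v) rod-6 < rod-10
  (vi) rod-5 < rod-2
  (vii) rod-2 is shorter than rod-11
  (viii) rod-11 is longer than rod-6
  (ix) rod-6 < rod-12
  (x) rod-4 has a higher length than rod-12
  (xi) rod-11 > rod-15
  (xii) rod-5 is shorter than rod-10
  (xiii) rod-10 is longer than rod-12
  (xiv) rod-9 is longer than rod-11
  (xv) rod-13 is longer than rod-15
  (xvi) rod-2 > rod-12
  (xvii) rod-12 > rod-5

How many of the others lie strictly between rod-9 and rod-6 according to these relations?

3

The relations place rod-6 below rod-9. An element lies strictly between them when it is forced above rod-6 and also forced below rod-9.
Above rod-6: {rod-12, rod-2, rod-11, rod-10, rod-4}. Below rod-9: {rod-5, rod-15, rod-13, rod-12, rod-2, rod-11}.
Intersection: {rod-12, rod-2, rod-11} — 3.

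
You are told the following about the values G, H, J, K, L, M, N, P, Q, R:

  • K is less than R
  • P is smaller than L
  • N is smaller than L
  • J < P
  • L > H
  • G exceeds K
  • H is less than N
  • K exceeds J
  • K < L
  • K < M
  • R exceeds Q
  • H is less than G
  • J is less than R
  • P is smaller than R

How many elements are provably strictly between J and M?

1

Chaining upward from J reaches: P, K, L, G, R.
Chaining downward from M reaches: K.
Strictly between J and M are those in both lists: K — 1 element.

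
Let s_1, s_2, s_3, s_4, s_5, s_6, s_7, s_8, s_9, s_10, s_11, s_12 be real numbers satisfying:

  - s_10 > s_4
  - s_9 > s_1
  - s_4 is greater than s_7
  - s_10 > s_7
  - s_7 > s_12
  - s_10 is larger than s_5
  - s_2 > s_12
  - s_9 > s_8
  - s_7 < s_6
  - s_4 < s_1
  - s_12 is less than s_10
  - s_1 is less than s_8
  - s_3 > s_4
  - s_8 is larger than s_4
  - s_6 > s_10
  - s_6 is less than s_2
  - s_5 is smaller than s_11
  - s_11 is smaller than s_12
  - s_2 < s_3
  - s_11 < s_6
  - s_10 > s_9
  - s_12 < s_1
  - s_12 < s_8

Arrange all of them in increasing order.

s_5 < s_11 < s_12 < s_7 < s_4 < s_1 < s_8 < s_9 < s_10 < s_6 < s_2 < s_3

The consecutive links are each given: s_5 < s_11; s_11 < s_12; s_12 < s_7; s_7 < s_4; s_4 < s_1; s_1 < s_8; s_8 < s_9; s_9 < s_10; s_10 < s_6; s_6 < s_2; s_2 < s_3.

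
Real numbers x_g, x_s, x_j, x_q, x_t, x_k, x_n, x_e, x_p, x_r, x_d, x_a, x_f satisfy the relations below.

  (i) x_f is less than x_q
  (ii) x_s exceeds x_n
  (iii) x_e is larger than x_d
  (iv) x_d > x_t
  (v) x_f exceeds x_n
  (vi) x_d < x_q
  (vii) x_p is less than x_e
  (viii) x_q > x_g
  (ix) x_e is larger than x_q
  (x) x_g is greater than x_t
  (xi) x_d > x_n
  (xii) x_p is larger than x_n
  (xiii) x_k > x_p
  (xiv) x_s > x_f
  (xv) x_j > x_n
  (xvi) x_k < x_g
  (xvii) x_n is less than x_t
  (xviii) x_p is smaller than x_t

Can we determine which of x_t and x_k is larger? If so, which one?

undetermined

Following every chain through x_t: above x_t we get x_d, x_g, x_q, x_e; below x_t we get x_n, x_p.
x_k is not reached, and no chain runs the other way from x_k to x_t.
So the given relations leave the order of x_t and x_k undetermined.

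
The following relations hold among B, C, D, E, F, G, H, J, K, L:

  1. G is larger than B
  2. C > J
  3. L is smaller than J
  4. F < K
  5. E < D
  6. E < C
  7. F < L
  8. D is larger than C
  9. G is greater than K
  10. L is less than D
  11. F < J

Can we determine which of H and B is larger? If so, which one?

undetermined

Following every chain through B: above B we get G.
H is not reached, and no chain runs the other way from H to B.
So the given relations leave the order of B and H undetermined.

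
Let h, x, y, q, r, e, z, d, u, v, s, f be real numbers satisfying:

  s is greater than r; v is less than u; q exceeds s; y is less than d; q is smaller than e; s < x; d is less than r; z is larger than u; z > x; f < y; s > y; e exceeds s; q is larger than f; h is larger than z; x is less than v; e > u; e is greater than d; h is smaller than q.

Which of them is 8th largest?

s

Piecing the relations together gives one ordering: f < y < d < r < s < x < v < u < z < h < q < e.
Counting 8 from the largest end gives s.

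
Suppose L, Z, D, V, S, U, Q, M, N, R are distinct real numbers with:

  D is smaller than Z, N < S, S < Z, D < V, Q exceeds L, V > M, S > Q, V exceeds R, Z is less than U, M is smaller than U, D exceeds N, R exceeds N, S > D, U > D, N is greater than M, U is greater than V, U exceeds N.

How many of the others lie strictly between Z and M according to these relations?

3

The relations place M below Z. An element lies strictly between them when it is forced above M and also forced below Z.
Above M: {N, R, D, S, V, U}. Below Z: {L, N, Q, D, S}.
Intersection: {N, D, S} — 3.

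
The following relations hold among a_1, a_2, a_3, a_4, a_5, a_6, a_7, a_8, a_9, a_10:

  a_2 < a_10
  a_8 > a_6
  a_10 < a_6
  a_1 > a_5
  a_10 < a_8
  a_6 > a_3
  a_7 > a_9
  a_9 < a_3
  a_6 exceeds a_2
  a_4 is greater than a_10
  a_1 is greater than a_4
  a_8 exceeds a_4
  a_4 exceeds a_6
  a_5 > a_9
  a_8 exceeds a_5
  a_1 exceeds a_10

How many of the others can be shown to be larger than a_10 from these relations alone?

4

Directly above a_10: a_6, a_4, a_8, a_1.
Nothing else is reachable above a_10; 4 in all.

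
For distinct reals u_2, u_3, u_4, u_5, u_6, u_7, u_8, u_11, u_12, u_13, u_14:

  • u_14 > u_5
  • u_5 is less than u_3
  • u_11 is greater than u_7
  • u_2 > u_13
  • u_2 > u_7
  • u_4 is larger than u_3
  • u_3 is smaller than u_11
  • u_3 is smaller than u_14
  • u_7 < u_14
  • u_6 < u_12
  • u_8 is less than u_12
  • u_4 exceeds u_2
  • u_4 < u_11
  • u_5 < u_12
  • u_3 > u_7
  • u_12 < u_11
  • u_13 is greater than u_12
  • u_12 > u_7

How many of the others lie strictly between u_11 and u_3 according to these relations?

The relations place u_3 below u_11. An element lies strictly between them when it is forced above u_3 and also forced below u_11.
Above u_3: {u_4, u_14}. Below u_11: {u_7, u_6, u_8, u_5, u_12, u_13, u_2, u_4}.
Intersection: {u_4} — 1.

1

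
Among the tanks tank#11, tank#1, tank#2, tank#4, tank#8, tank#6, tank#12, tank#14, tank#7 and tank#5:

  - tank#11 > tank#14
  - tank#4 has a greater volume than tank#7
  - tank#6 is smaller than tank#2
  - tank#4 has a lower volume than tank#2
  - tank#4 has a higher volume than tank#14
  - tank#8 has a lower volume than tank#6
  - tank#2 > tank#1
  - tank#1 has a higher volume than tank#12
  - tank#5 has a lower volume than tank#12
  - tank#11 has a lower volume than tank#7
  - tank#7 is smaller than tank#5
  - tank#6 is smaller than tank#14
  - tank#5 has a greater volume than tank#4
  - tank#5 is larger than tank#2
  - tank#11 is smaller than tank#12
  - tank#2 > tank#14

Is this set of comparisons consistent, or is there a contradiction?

Chaining the given relations yields tank#5 < tank#12 < tank#1 < tank#2, so tank#5 < tank#2. But one relation states tank#2 < tank#5. These cannot both hold.

inconsistent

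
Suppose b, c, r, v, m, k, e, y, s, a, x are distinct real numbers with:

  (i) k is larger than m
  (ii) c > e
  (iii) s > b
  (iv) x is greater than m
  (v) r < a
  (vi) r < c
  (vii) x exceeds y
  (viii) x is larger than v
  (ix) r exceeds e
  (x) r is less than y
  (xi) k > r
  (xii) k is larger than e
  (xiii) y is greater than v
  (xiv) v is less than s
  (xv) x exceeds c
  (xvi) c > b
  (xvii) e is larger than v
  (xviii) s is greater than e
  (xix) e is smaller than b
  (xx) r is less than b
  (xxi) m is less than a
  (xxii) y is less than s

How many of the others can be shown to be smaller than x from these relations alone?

7

The elements the relations force below x are m, v, e, r, y, b, c — no chain reaches any other.
That is 7.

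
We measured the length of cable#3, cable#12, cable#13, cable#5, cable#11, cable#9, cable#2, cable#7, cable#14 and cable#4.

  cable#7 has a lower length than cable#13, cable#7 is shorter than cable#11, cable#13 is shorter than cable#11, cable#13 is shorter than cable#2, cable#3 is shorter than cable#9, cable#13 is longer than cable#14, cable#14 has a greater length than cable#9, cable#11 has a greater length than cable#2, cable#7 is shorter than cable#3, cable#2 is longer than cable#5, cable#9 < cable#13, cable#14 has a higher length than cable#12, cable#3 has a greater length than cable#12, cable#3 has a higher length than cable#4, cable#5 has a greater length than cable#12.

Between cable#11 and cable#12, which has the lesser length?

cable#12 < cable#3 and cable#3 < cable#9 give cable#12 < cable#9.
With cable#9 < cable#14: cable#12 < cable#3 < cable#9 < cable#14.
Then cable#14 < cable#13 extends the chain to cable#13.
With cable#13 < cable#2: cable#12 < cable#3 < cable#9 < cable#14 < cable#13 < cable#2.
With cable#2 < cable#11: cable#12 < cable#3 < cable#9 < cable#14 < cable#13 < cable#2 < cable#11.
So cable#12 < cable#11; cable#12 is the shorter of the two.

cable#12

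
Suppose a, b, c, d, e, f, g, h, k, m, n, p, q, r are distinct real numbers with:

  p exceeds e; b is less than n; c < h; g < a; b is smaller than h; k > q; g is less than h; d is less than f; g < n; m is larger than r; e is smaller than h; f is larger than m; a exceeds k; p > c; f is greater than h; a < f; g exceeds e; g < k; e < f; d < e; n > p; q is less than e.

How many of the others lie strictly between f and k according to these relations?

The relations place k below f. An element lies strictly between them when it is forced above k and also forced below f.
Above k: {a}. Below f: {b, c, r, q, d, e, g, h, a, m}.
Intersection: {a} — 1.

1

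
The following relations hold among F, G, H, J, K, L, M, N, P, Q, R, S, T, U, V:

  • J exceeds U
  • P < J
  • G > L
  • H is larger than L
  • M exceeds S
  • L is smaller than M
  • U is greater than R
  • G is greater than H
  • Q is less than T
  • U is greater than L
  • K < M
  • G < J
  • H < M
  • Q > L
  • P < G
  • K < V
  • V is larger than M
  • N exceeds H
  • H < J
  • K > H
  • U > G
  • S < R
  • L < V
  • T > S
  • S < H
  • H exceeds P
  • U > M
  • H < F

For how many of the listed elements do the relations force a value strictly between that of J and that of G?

1

Chaining upward from G reaches: U.
Chaining downward from J reaches: P, L, S, H, K, R, M, U.
Strictly between G and J are those in both lists: U — 1 element.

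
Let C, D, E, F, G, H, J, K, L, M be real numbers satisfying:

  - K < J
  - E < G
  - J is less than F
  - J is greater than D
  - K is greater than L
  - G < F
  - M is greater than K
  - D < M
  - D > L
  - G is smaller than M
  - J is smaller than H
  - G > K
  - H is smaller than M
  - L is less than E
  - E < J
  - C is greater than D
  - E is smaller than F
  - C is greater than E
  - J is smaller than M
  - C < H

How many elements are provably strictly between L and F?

5

The relations place L below F. An element lies strictly between them when it is forced above L and also forced below F.
Above L: {D, K, E, C, G, J, H, M}. Below F: {D, K, E, G, J}.
Intersection: {D, K, E, G, J} — 5.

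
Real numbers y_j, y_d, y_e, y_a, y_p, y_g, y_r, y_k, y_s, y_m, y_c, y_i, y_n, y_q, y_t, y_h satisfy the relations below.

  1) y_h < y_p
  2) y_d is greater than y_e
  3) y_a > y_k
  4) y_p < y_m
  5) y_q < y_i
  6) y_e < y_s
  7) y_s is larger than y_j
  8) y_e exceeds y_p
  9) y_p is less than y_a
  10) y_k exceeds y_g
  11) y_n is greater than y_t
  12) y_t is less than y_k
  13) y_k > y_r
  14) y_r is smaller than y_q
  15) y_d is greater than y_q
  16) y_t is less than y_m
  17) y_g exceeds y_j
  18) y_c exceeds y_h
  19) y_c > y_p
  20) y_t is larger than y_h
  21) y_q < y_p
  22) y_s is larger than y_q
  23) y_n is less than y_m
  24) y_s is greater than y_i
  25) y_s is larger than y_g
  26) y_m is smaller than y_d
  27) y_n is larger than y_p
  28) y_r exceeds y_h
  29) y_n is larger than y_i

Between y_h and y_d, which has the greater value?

y_h < y_r and y_r < y_q give y_h < y_q.
With y_q < y_p: y_h < y_r < y_q < y_p.
Then y_p < y_n extends the chain to y_n.
Then y_n < y_m extends the chain to y_m.
With y_m < y_d: y_h < y_r < y_q < y_p < y_n < y_m < y_d.
So y_h < y_d; y_d is the larger of the two.

y_d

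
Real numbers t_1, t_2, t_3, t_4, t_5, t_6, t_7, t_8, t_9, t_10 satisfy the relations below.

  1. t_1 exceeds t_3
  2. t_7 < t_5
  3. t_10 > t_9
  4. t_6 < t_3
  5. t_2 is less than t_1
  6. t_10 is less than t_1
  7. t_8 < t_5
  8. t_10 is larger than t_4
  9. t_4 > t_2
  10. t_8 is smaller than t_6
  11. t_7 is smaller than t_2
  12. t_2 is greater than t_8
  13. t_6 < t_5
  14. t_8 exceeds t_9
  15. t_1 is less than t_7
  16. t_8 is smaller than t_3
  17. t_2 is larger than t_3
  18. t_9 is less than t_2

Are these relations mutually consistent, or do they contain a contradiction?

inconsistent

Chaining the given relations yields t_2 < t_4 < t_10 < t_1 < t_7, so t_2 < t_7. But one relation states t_7 < t_2. These cannot both hold.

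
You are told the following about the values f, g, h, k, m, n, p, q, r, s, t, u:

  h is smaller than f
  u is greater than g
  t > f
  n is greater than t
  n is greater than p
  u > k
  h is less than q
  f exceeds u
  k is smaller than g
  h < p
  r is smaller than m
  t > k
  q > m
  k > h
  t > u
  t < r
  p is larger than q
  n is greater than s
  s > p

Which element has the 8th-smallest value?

m

Piecing the relations together gives one ordering: h < k < g < u < f < t < r < m < q < p < s < n.
Counting 8 from the smallest end gives m.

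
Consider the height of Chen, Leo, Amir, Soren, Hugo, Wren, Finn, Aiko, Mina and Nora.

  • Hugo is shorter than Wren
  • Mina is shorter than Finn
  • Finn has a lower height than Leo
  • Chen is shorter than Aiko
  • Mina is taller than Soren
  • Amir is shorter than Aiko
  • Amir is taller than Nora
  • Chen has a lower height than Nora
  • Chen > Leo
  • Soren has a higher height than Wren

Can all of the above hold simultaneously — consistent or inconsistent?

consistent

The single ordering Hugo < Wren < Soren < Mina < Finn < Leo < Chen < Nora < Amir < Aiko satisfies every listed relation, so no contradiction arises.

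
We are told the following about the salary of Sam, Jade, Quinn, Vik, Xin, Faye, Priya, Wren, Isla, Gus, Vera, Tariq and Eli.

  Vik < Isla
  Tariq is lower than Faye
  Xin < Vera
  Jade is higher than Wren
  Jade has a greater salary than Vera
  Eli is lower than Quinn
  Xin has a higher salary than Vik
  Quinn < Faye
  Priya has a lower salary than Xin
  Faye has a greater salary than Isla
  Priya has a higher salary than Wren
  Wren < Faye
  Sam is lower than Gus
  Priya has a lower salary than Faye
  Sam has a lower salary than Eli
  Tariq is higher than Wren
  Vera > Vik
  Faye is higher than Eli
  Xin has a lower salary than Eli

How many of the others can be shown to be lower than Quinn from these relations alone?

6

The elements the relations force below Quinn are Vik, Wren, Priya, Sam, Xin, Eli — no chain reaches any other.
That is 6.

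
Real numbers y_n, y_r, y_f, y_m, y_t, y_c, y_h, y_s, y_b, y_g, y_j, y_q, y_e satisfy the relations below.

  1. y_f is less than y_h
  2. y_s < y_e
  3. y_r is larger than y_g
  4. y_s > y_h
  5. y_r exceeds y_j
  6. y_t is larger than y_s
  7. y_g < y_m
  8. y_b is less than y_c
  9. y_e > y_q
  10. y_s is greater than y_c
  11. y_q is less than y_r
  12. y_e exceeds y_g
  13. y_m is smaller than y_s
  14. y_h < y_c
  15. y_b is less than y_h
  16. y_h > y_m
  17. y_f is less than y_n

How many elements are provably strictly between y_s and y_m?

The relations place y_m below y_s. An element lies strictly between them when it is forced above y_m and also forced below y_s.
Above y_m: {y_h, y_c, y_e, y_t}. Below y_s: {y_f, y_b, y_g, y_h, y_c}.
Intersection: {y_h, y_c} — 2.

2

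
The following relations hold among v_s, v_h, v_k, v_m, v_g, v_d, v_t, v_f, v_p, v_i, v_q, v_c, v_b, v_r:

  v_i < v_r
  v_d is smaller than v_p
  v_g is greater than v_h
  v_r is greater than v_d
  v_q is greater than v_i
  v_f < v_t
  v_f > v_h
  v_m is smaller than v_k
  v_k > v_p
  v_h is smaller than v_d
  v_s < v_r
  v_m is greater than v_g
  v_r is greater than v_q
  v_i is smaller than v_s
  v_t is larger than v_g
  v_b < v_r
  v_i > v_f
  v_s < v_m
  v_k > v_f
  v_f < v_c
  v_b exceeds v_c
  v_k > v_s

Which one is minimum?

v_f is not least since v_h < v_f; v_i is not least since v_f < v_i; v_s is not least since v_i < v_s; v_g is not least since v_h < v_g; v_d is not least since v_h < v_d; v_m is not least since v_g < v_m; v_c is not least since v_f < v_c; v_q is not least since v_i < v_q; v_p is not least since v_d < v_p; v_b is not least since v_c < v_b; v_k is not least since v_p < v_k; v_t is not least since v_g < v_t; v_r is not least since v_d < v_r.
Only v_h has nothing below it, so v_h is the minimum.

v_h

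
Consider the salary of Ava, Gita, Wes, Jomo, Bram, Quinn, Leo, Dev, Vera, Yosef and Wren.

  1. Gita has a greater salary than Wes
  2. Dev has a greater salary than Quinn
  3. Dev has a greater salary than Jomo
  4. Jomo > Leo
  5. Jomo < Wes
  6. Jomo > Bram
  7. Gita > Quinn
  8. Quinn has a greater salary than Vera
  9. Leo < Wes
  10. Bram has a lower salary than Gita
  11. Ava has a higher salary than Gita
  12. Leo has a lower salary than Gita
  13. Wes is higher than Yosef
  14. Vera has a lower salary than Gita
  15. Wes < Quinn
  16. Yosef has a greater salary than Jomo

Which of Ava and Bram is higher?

Ava

The relevant relations are Bram < Jomo; Jomo < Wes; Wes < Quinn; Quinn < Gita; Gita < Ava.
Chaining these gives Bram < Jomo < Wes < Quinn < Gita < Ava.
So Bram < Ava; Ava is the higher of the two.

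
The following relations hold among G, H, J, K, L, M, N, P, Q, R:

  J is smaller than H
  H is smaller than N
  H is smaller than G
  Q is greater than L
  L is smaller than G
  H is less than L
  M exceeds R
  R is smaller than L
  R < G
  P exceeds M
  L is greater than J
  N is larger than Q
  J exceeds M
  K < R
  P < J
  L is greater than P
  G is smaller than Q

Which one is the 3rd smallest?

M

Piecing the relations together gives one ordering: K < R < M < P < J < H < L < G < Q < N.
The 3rd smallest is M.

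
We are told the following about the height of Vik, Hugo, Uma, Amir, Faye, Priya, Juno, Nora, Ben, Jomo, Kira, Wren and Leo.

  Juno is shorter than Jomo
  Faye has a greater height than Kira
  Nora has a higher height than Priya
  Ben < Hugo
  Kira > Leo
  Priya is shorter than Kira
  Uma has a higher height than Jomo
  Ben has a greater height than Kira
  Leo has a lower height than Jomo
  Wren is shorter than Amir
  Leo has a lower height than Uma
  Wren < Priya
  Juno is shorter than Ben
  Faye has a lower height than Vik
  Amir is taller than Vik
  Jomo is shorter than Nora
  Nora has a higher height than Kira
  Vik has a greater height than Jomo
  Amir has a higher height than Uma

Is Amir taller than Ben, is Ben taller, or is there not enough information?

undetermined

Following every chain through Ben: above Ben we get Hugo; below Ben we get Leo, Wren, Priya, Kira, Juno.
Amir is not reached, and no chain runs the other way from Amir to Ben.
So the given relations leave the order of Ben and Amir undetermined.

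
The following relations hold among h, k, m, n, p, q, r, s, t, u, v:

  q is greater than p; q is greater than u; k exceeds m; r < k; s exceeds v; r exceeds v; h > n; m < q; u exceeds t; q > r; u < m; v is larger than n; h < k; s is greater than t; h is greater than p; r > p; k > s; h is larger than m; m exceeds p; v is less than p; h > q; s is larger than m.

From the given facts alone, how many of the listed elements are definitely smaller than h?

Directly below h: n, p, m, q.
One step further: v, r, u (7 so far).
One step further: t (8 so far).
No other element is forced below h by the given relations, so the count is 8.

8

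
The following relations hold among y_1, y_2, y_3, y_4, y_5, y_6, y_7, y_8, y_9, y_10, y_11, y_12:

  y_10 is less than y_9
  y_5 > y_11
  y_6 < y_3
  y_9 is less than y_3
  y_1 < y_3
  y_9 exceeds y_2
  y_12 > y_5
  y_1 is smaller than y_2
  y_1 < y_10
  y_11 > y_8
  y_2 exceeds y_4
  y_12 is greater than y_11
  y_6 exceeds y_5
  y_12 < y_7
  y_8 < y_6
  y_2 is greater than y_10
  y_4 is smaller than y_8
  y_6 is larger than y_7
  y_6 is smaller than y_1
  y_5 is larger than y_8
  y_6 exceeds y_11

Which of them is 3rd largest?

Piecing the relations together gives one ordering: y_4 < y_8 < y_11 < y_5 < y_12 < y_7 < y_6 < y_1 < y_10 < y_2 < y_9 < y_3.
The 3rd largest is y_2.

y_2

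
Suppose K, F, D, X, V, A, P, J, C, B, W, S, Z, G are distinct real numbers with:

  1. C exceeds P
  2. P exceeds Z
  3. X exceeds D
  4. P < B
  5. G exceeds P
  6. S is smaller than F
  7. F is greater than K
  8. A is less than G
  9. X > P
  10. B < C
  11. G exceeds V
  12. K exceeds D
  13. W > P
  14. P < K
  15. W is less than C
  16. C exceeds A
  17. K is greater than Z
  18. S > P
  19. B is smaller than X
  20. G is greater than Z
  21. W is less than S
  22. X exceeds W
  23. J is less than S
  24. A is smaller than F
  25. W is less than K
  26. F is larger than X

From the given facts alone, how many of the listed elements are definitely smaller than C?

The elements the relations force below C are Z, P, W, B, A — no chain reaches any other.
That is 5.

5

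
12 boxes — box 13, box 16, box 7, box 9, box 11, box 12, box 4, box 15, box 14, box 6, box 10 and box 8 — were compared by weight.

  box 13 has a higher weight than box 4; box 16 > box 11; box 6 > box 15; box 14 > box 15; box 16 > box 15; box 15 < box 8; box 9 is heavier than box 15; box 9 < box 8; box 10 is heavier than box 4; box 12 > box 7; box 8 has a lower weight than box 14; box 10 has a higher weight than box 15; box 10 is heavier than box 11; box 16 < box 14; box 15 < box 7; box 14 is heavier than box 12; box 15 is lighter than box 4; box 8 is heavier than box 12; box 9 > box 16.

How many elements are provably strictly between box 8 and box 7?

The relations place box 7 below box 8. An element lies strictly between them when it is forced above box 7 and also forced below box 8.
Above box 7: {box 12, box 14}. Below box 8: {box 11, box 15, box 16, box 9, box 12}.
Intersection: {box 12} — 1.

1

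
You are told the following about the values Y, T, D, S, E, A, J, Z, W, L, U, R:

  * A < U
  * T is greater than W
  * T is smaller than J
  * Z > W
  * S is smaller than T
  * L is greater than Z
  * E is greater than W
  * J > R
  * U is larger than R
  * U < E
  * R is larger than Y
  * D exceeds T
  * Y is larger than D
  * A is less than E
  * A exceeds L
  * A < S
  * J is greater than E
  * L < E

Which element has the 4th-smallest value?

A

The consecutive relations fix a unique order: W < Z < L < A < S < T < D < Y < R < U < E < J.
The 4th smallest is A.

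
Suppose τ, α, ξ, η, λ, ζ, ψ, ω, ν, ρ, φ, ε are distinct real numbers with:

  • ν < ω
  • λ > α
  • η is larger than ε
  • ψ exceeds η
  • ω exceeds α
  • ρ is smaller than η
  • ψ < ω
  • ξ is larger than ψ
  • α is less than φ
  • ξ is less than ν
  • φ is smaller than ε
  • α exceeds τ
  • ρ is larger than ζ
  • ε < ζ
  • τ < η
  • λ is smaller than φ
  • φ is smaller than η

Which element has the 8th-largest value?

ε

The consecutive relations fix a unique order: τ < α < λ < φ < ε < ζ < ρ < η < ψ < ξ < ν < ω.
The 8th largest is ε.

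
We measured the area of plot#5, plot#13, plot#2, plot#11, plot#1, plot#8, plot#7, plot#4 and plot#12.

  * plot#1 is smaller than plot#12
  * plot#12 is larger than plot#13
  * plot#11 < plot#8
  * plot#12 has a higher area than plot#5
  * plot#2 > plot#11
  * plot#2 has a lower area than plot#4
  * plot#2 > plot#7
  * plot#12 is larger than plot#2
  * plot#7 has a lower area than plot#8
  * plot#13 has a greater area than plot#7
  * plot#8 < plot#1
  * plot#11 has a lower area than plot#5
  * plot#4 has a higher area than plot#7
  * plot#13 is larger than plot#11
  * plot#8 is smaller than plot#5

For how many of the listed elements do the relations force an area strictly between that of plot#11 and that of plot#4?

1

The relations place plot#11 below plot#4. An element lies strictly between them when it is forced above plot#11 and also forced below plot#4.
Above plot#11: {plot#13, plot#2, plot#8, plot#1, plot#5, plot#12}. Below plot#4: {plot#7, plot#2}.
Intersection: {plot#2} — 1.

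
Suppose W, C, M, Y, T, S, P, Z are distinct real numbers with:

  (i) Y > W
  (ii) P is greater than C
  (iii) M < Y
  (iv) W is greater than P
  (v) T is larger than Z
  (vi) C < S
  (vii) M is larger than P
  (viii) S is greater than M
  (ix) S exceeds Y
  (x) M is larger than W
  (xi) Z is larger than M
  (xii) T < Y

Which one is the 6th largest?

W

The consecutive relations fix a unique order: C < P < W < M < Z < T < Y < S.
Counting 6 from the largest end gives W.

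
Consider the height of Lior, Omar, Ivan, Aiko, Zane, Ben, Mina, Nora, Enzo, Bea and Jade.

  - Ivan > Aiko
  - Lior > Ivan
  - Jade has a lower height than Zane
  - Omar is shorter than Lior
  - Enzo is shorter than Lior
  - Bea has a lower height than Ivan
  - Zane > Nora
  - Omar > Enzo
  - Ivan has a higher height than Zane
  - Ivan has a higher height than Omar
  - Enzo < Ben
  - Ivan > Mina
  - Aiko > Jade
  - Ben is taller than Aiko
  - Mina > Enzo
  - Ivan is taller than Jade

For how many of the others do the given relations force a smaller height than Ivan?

8

From Ivan the given relations immediately reach Bea, Jade, Aiko, Omar, Mina, Zane.
From those, Enzo, Nora — 8 in total.
Nothing else is reachable below Ivan; 8 in all.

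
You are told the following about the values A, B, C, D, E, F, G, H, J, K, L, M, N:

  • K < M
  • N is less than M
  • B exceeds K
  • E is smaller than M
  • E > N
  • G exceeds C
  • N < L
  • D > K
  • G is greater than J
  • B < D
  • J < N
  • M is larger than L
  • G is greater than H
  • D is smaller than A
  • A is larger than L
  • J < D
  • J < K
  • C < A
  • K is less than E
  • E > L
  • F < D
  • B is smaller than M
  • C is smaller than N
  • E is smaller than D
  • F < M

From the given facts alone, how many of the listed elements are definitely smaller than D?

The elements the relations force below D are C, J, N, K, F, L, E, B — no chain reaches any other.
That is 8.

8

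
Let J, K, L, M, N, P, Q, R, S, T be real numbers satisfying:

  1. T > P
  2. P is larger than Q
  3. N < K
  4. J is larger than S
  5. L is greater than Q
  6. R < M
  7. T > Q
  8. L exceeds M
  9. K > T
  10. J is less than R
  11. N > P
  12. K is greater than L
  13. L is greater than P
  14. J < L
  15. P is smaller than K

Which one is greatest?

K

S is not greatest since S < J; J is not greatest since J < L; Q is not greatest since Q < P; P is not greatest since P < L; N is not greatest since N < K; T is not greatest since T < K; R is not greatest since R < M; M is not greatest since M < L; L is not greatest since L < K.
Only K has nothing above it, so K is the greatest.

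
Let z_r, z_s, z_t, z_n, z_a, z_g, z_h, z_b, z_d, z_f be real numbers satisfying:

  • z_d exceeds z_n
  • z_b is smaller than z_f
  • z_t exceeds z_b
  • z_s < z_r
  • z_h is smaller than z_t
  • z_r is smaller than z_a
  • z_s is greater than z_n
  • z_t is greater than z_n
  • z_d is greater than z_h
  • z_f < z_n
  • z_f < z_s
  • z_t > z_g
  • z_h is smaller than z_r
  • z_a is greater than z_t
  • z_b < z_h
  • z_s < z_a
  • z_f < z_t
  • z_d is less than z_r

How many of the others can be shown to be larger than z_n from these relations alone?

5

Directly above z_n: z_s, z_d, z_t.
One step further: z_r, z_a (5 so far).
Nothing else is reachable above z_n; 5 in all.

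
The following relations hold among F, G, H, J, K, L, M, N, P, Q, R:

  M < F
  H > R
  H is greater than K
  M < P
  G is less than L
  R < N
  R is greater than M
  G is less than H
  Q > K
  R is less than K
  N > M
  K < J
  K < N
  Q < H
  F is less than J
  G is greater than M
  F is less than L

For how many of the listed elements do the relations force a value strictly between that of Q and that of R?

Chaining upward from R reaches: K, J, H, N.
Chaining downward from Q reaches: M, K.
Strictly between R and Q are those in both lists: K — 1 element.

1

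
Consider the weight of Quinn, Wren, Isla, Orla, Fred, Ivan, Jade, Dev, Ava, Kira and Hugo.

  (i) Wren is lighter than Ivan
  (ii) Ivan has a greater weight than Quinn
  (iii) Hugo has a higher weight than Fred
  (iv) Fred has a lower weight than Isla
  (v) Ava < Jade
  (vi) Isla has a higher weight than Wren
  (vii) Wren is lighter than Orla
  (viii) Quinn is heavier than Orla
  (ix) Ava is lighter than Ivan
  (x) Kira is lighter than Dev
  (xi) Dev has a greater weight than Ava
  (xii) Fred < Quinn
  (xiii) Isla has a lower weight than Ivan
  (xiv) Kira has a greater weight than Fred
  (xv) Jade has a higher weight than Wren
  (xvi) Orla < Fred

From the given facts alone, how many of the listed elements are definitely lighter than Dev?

Directly below Dev: Ava, Kira.
One step further: Fred (3 so far).
One step further: Orla (4 so far).
One step further: Wren (5 so far).
No other element is forced below Dev by the given relations, so the count is 5.

5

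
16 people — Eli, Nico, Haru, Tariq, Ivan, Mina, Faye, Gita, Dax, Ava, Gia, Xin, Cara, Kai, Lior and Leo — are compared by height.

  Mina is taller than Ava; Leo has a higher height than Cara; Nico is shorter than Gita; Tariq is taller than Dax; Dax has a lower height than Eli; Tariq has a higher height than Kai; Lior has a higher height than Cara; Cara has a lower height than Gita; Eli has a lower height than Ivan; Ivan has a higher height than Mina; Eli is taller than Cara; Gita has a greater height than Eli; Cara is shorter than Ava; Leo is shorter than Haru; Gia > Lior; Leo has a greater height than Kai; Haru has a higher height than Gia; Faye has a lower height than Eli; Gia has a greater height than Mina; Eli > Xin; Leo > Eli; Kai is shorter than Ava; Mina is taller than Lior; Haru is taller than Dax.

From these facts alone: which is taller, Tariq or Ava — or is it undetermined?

Following every chain through Ava: above Ava we get Mina, Gia, Ivan, Haru; below Ava we get Cara, Kai.
Tariq is not reached, and no chain runs the other way from Tariq to Ava.
So the given relations leave the order of Ava and Tariq undetermined.

undetermined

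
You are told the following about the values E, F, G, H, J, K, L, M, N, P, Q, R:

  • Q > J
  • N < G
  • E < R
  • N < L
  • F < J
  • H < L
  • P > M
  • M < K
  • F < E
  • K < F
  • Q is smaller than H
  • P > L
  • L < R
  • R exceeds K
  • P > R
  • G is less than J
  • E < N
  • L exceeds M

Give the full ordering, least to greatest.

Nothing is placed below M, so it is least; from there M < K; K < F; F < E; E < N; N < G; G < J; J < Q; Q < H; H < L; L < R; R < P, each given directly.

M < K < F < E < N < G < J < Q < H < L < R < P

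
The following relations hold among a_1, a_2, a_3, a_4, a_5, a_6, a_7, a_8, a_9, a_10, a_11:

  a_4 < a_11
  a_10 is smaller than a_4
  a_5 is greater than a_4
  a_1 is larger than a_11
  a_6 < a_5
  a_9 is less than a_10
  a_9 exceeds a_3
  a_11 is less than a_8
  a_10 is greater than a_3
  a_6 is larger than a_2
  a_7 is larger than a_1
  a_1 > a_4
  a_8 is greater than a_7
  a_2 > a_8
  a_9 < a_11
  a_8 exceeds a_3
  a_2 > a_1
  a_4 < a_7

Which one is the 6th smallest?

Piecing the relations together gives one ordering: a_3 < a_9 < a_10 < a_4 < a_11 < a_1 < a_7 < a_8 < a_2 < a_6 < a_5.
The 6th smallest is a_1.

a_1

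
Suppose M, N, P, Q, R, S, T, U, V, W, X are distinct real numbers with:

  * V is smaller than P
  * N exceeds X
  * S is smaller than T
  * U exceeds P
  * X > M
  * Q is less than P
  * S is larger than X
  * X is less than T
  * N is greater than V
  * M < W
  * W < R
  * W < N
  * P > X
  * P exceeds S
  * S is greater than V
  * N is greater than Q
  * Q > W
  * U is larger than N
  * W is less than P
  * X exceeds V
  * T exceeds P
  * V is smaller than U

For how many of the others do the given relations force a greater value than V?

The elements the relations force above V are X, S, P, N, T, U — no chain reaches any other.
That is 6.

6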